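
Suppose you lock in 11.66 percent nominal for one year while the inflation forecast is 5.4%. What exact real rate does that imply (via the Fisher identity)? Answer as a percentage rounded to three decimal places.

5.939%

By the Fisher identity, 1 + r = (1 + i)/(1 + π).
1 + r = 1.11660 / 1.05400 = 1.059393
r = 1.059393 − 1 = 5.9393%, i.e. 5.939%.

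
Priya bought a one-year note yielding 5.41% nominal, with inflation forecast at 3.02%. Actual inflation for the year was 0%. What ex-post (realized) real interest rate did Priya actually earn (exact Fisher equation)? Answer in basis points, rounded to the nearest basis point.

Ex-post: (1 + 0.0541)/(1 + 0.0000) − 1 = 5.4100%
So the realized real rate is 541 basis points.

541 basis points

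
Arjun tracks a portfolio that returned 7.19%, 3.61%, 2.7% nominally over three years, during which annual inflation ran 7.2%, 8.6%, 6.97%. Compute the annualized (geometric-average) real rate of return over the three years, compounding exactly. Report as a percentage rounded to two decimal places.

-2.89%

Nominal growth factor = 1.0719 × 1.0361 × 1.0270 = 1.14058167
Price-level growth factor = 1.0720 × 1.0860 × 1.0697 = 1.24533618
Real growth factor = 1.14058167 / 1.24533618 = 0.91588254
Annualized real rate = 0.91588254^(1/3) − 1 = -2.8864% → -2.89%.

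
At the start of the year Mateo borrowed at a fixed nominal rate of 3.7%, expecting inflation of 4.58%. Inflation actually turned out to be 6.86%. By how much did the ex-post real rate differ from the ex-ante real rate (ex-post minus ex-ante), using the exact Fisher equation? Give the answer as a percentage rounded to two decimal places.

Ex-ante: (1 + 0.0370)/(1 + 0.0458) − 1 = -0.8415%
Ex-post: (1 + 0.0370)/(1 + 0.0686) − 1 = -2.9571%
Difference (ex-post − ex-ante) = -2.1157% → -2.12%.

-2.12%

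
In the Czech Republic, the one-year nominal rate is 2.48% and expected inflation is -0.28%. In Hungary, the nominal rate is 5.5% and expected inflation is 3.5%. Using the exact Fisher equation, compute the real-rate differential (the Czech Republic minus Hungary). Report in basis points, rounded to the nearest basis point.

The Czech Republic: (1 + 0.0248)/(1 − 0.0028) − 1 = 2.7677%
Hungary: (1 + 0.0550)/(1 + 0.0350) − 1 = 1.9324%
Differential = 2.7677% − 1.9324% = 0.8354% → 84 basis points.

84 basis points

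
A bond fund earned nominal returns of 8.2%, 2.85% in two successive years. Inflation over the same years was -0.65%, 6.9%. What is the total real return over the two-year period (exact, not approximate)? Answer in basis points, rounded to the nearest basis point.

Compound the nominal returns: 1.0820 × 1.0285 = 1.112837.
Compound inflation: 0.9935 × 1.0690 = 1.062052.
Deflate: 1.112837 / 1.062052 = 1.047818.
Total real return = 1.047818 − 1 → 478 basis points.

478 basis points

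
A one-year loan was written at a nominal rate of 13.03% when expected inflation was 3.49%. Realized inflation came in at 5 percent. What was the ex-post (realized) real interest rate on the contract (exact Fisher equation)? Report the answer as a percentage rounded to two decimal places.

Ex-post: (1 + 0.1303)/(1 + 0.0500) − 1 = 7.6476%
So the realized real rate is 7.65%.

7.65%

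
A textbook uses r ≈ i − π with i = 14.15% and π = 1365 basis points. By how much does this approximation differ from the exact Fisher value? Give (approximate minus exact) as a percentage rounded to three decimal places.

0.060%

Approximate: r ≈ 14.150% − 13.650% = 0.5000%
Exact: (1 + 0.1415)/(1 + 0.1365) − 1 = 0.4399%
Error = 0.5000% − 0.4399% = 0.0601% → 0.060%.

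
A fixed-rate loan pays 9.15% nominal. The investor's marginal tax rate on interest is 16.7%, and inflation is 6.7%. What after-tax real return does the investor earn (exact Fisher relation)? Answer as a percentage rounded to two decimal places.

After-tax nominal return = 9.15% × (1 − 0.167) = 7.62195%.
1 + r = 1.0762195 / 1.06700 = 1.008641
After-tax real rate = 1.008641 − 1 → 0.86%.

0.86%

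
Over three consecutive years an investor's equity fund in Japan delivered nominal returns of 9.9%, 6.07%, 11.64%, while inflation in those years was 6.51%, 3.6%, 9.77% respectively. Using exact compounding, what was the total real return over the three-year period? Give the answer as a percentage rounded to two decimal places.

7.44%

Compound the nominal returns: 1.0990 × 1.0607 × 1.1164 = 1.301398.
Compound inflation: 1.0651 × 1.0360 × 1.0977 = 1.211250.
Deflate: 1.301398 / 1.211250 = 1.074425.
Total real return = 1.074425 − 1 → 7.44%.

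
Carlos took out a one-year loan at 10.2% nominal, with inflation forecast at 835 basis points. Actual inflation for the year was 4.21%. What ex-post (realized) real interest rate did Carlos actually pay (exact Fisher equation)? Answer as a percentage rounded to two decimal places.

Ex-post: (1 + 0.1020)/(1 + 0.0421) − 1 = 5.7480%
So the realized real rate is 5.75%.

5.75%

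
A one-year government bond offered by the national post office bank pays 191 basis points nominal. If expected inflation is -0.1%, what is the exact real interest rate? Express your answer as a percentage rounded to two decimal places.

2.01%

By the Fisher relation, 1 + r = (1 + i)/(1 + π).
1 + r = 1.01910 / 0.99900 = 1.020120
r = 1.020120 − 1 = 2.0120%, i.e. 2.01%.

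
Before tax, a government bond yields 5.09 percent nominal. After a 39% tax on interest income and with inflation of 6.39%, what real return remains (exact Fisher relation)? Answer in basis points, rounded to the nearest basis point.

After-tax nominal return = 5.09% × (1 − 0.39) = 3.1049%.
1 + r = 1.031049 / 1.06390 = 0.969122
After-tax real rate = 0.969122 − 1 → -309 basis points.

-309 basis points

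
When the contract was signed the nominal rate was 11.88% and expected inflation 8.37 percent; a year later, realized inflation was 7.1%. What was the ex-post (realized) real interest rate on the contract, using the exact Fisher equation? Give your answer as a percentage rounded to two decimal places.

Ex-post: (1 + 0.1188)/(1 + 0.0710) − 1 = 4.4631%
So the realized real rate is 4.46%.

4.46%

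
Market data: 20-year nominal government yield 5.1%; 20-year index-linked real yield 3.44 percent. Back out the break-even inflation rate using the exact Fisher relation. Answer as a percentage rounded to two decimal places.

(1 + π) = (1 + i)/(1 + r) = 1.05100 / 1.03440 = 1.016048
Break-even inflation = 1.016048 − 1 → 1.60%.

1.60%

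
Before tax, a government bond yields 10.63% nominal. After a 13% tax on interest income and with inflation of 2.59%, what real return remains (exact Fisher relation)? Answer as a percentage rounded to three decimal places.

After-tax nominal return = 10.63% × (1 − 0.13) = 9.2481%.
1 + r = 1.092481 / 1.02590 = 1.064900
After-tax real rate = 1.064900 − 1 → 6.490%.

6.490%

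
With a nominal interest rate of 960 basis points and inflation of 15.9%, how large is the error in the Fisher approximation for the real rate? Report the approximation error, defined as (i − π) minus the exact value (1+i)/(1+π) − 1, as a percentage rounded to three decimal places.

Approximate: r ≈ 9.600% − 15.900% = -6.3000%
Exact: (1 + 0.0960)/(1 + 0.1590) − 1 = -5.4357%
Error = -6.3000% − (-5.4357%) = -0.8643% → -0.864%.

-0.864%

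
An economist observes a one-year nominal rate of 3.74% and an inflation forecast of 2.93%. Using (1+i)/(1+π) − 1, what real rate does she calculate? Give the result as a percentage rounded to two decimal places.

1 + r = 1.03740 / 1.02930 = 1.007869
r = 1.007869 − 1 = 0.7869%, i.e. 0.79%.

0.79%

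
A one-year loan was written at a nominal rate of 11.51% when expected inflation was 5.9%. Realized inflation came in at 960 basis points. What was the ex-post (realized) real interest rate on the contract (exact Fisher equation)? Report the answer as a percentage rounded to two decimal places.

Ex-post: (1 + 0.1151)/(1 + 0.0960) − 1 = 1.7427%
So the realized real rate is 1.74%.

1.74%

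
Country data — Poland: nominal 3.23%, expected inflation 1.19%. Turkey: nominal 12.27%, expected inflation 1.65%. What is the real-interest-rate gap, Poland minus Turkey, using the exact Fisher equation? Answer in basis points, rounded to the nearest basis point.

Poland: (1 + 0.0323)/(1 + 0.0119) − 1 = 2.0160%
Turkey: (1 + 0.1227)/(1 + 0.0165) − 1 = 10.4476%
Differential = 2.0160% − 10.4476% = -8.4316% → -843 basis points.

-843 basis points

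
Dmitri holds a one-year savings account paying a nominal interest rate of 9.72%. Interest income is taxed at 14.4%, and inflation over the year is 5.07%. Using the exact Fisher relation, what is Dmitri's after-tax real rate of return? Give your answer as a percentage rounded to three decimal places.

3.093%

After-tax nominal return = 9.72% × (1 − 0.144) = 8.32032%.
1 + r = 1.0832032 / 1.05070 = 1.0309348
After-tax real rate = 1.0309348 − 1 → 3.093%.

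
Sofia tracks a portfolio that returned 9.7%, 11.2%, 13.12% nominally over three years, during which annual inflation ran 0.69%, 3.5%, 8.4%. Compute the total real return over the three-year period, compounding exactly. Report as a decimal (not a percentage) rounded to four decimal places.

0.2215

Compound the nominal returns: 1.0970 × 1.1120 × 1.1312 = 1.379910.
Compound inflation: 1.0069 × 1.0350 × 1.0840 = 1.129681.
Deflate: 1.379910 / 1.129681 = 1.221504.
Total real return = 1.221504 − 1 → 0.2215.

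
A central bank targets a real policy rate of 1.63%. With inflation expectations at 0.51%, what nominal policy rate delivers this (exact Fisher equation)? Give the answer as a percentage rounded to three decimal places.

2.148%

(1 + i) = (1 + r)(1 + π) = 1.01630 × 1.00510 = 1.02148313
i = 1.02148313 − 1, so the required nominal rate is 2.148%.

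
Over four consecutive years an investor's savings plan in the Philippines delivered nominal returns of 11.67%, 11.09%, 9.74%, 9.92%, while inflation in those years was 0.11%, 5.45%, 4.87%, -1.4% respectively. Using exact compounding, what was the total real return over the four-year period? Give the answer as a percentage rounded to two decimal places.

37.09%

Compound the nominal returns: 1.1167 × 1.1109 × 1.0974 × 1.0992 = 1.496419.
Compound inflation: 1.0011 × 1.0545 × 1.0487 × 0.9860 = 1.091572.
Deflate: 1.496419 / 1.091572 = 1.370885.
Total real return = 1.370885 − 1 → 37.09%.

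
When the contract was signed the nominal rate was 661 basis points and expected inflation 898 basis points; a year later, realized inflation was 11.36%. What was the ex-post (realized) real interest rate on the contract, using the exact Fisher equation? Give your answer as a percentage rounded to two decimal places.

-4.27%

Ex-post: (1 + 0.0661)/(1 + 0.1136) − 1 = -4.2654%
So the realized real rate is -4.27%.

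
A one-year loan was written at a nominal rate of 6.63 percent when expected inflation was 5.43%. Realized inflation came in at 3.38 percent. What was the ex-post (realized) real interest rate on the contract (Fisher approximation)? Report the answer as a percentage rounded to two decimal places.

3.25%

Ex-post: 6.63% − 3.38% = 3.250%
So the realized real rate is 3.25%.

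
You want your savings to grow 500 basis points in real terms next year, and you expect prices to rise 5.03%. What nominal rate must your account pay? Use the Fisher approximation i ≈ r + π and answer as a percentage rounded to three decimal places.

i ≈ r + π = 5% + 5.03% = 10.030%.

10.030%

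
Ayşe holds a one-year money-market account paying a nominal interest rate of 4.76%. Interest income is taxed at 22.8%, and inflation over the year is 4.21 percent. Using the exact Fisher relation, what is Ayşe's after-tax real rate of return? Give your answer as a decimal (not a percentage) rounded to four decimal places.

-0.0051

After-tax nominal return = 4.76% × (1 − 0.228) = 3.67472%.
1 + r = 1.0367472 / 1.04210 = 0.994863
After-tax real rate = 0.994863 − 1 → -0.0051.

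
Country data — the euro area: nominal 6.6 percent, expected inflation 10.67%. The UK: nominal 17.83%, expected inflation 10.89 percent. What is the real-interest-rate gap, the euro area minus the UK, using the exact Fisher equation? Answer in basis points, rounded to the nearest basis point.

-994 basis points

The euro area: (1 + 0.0660)/(1 + 0.1067) − 1 = -3.6776%
The UK: (1 + 0.1783)/(1 + 0.1089) − 1 = 6.2585%
Differential = -3.6776% − 6.2585% = -9.9361% → -994 basis points.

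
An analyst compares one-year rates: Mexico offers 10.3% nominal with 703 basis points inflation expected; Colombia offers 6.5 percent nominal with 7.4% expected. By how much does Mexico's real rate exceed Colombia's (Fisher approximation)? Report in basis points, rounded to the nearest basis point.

Mexico: 10.3% − 7.03% = 3.270%
Colombia: 6.5% − 7.4% = -0.900%
Differential = 4.170% → 417 basis points.

417 basis points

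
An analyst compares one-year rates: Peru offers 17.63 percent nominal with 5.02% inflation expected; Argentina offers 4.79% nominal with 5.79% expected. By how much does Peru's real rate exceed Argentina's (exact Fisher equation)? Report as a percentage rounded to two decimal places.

Peru: (1 + 0.1763)/(1 + 0.0502) − 1 = 12.0072%
Argentina: (1 + 0.0479)/(1 + 0.0579) − 1 = -0.9453%
Differential = 12.0072% − (-0.9453%) = 12.9525% → 12.95%.

12.95%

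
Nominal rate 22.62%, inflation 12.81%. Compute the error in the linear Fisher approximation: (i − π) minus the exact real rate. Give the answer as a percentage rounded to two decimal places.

Approximate: r ≈ 22.620% − 12.810% = 9.8100%
Exact: (1 + 0.2262)/(1 + 0.1281) − 1 = 8.6960%
Error = 9.8100% − 8.6960% = 1.1140% → 1.11%.

1.11%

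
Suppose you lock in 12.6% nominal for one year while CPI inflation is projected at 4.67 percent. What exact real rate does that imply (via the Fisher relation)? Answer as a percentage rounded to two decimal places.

7.58%

1 + r = 1.12600 / 1.04670 = 1.075762
r = 1.075762 − 1 = 7.5762%, i.e. 7.58%.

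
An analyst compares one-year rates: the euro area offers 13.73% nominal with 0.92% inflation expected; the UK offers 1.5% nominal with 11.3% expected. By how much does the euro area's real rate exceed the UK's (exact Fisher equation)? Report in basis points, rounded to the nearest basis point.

2150 basis points

The euro area: (1 + 0.1373)/(1 + 0.0092) − 1 = 12.6932%
The UK: (1 + 0.0150)/(1 + 0.1130) − 1 = -8.8050%
Differential = 12.6932% − (-8.8050%) = 21.4983% → 2150 basis points.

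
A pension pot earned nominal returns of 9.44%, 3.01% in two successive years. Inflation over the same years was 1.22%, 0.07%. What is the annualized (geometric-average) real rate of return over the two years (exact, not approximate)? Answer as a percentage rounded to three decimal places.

Nominal growth factor = 1.0944 × 1.0301 = 1.12734144
Price-level growth factor = 1.0122 × 1.0007 = 1.01290854
Real growth factor = 1.12734144 / 1.01290854 = 1.11297456
Annualized real rate = 1.11297456^(1/2) − 1 = 5.4976% → 5.498%.

5.498%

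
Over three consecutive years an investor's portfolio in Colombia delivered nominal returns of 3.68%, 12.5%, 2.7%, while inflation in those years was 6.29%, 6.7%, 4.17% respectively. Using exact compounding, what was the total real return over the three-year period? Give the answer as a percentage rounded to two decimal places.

1.40%

Compound the nominal returns: 1.0368 × 1.1250 × 1.0270 = 1.197893.
Compound inflation: 1.0629 × 1.0670 × 1.0417 = 1.181407.
Deflate: 1.197893 / 1.181407 = 1.013954.
Total real return = 1.013954 − 1 → 1.40%.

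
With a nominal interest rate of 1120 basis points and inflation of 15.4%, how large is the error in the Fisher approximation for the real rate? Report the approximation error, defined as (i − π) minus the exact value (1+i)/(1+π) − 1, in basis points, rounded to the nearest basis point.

-56 basis points

Approximate: r ≈ 11.200% − 15.400% = -4.2000%
Exact: (1 + 0.1120)/(1 + 0.1540) − 1 = -3.6395%
Error = -4.2000% − (-3.6395%) = -0.5605% → -56 basis points.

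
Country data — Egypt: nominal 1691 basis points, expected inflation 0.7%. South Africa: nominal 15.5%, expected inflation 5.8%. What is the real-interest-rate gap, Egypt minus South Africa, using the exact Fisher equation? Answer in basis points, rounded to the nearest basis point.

Egypt: (1 + 0.1691)/(1 + 0.0070) − 1 = 16.0973%
South Africa: (1 + 0.1550)/(1 + 0.0580) − 1 = 9.1682%
Differential = 16.0973% − 9.1682% = 6.9291% → 693 basis points.

693 basis points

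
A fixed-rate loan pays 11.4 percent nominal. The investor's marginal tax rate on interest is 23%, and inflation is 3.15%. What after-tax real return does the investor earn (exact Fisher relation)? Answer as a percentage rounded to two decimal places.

After-tax nominal return = 11.4% × (1 − 0.23) = 8.7780%.
1 + r = 1.08778 / 1.03150 = 1.054561
After-tax real rate = 1.054561 − 1 → 5.46%.

5.46%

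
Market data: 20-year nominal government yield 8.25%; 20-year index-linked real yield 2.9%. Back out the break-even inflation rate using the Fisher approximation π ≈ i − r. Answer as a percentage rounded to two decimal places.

π ≈ i − r = 8.25% − 2.9% → 5.35%.

5.35%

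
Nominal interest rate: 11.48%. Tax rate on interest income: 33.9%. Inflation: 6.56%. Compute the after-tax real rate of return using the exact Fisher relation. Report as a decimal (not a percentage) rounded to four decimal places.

After-tax nominal return = 11.48% × (1 − 0.339) = 7.58828%.
1 + r = 1.0758828 / 1.06560 = 1.0096498
After-tax real rate = 1.0096498 − 1 → 0.0096.

0.0096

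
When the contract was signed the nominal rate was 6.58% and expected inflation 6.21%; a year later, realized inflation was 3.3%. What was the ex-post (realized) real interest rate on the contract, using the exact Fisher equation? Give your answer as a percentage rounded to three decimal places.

3.175%

Ex-post: (1 + 0.0658)/(1 + 0.0330) − 1 = 3.1752%
So the realized real rate is 3.175%.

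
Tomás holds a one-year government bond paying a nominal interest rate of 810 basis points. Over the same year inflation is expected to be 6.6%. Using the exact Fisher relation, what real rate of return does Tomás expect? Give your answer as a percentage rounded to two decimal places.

By the Fisher relation, 1 + r = (1 + i)/(1 + π).
1 + r = 1.08100 / 1.06600 = 1.014071
r = 1.014071 − 1 = 1.4071%, i.e. 1.41%.

1.41%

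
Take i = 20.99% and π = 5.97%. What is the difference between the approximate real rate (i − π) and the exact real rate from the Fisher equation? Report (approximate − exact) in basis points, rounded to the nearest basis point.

85 basis points

Approximate: r ≈ 20.990% − 5.970% = 15.0200%
Exact: (1 + 0.2099)/(1 + 0.0597) − 1 = 14.1738%
Error = 15.0200% − 14.1738% = 0.8462% → 85 basis points.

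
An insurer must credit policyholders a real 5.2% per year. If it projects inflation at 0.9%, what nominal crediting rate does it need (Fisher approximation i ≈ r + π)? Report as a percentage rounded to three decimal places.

i ≈ r + π = 5.2% + 0.9% = 6.100%.

6.100%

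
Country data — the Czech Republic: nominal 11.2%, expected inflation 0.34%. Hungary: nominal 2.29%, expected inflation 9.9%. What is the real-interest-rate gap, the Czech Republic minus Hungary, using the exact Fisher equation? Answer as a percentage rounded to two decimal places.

17.75%

The Czech Republic: (1 + 0.1120)/(1 + 0.0034) − 1 = 10.8232%
Hungary: (1 + 0.0229)/(1 + 0.0990) − 1 = -6.9245%
Differential = 10.8232% − (-6.9245%) = 17.7477% → 17.75%.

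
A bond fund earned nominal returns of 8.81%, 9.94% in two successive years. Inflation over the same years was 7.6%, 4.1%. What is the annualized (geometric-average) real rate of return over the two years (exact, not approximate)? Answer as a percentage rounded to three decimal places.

3.343%

Compound the nominal returns: 1.0881 × 1.0994 = 1.19625714.
Compound inflation: 1.0760 × 1.0410 = 1.12011600.
Deflate: 1.19625714 / 1.12011600 = 1.06797612.
Annualized real rate = 1.06797612^(1/2) − 1 = 3.3429% → 3.343%.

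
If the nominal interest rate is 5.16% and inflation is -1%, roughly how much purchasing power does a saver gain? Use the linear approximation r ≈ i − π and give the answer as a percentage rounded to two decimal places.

6.16%

r ≈ i − π = 5.16% − (-1%) = 6.16%.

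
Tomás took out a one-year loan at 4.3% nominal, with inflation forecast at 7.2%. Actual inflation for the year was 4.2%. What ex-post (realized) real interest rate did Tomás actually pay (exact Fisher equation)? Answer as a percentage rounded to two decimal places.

0.10%

Ex-post: (1 + 0.0430)/(1 + 0.0420) − 1 = 0.0960%
So the realized real rate is 0.10%.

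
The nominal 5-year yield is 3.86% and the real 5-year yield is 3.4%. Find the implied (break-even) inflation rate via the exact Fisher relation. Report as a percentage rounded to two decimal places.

(1 + π) = (1 + i)/(1 + r) = 1.03860 / 1.03400 = 1.004449
Break-even inflation = 1.004449 − 1 → 0.44%.

0.44%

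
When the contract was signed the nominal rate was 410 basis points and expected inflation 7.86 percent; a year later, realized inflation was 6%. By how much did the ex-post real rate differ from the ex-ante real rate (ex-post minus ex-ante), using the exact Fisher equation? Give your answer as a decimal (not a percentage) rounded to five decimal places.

Ex-ante: (1 + 0.0410)/(1 + 0.0786) − 1 = -3.48600%
Ex-post: (1 + 0.0410)/(1 + 0.0600) − 1 = -1.79245%
Difference (ex-post − ex-ante) = 1.69355% → 0.01694.

0.01694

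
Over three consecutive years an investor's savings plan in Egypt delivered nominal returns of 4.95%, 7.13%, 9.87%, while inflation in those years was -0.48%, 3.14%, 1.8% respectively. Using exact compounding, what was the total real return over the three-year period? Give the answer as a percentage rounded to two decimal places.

Nominal growth factor = 1.0495 × 1.0713 × 1.0987 = 1.235301
Price-level growth factor = 0.9952 × 1.0314 × 1.0180 = 1.044925
Real growth factor = 1.235301 / 1.044925 = 1.182190
Total real return = 1.182190 − 1 → 18.22%.

18.22%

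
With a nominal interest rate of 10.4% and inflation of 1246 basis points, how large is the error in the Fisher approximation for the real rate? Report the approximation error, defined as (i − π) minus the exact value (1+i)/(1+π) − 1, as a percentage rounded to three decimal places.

-0.228%

Approximate: r ≈ 10.400% − 12.460% = -2.0600%
Exact: (1 + 0.1040)/(1 + 0.1246) − 1 = -1.8318%
Error = -2.0600% − (-1.8318%) = -0.2282% → -0.228%.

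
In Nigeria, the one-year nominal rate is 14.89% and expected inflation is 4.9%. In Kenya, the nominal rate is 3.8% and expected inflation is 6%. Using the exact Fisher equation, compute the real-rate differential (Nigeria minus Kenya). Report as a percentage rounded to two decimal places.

11.60%

Nigeria: (1 + 0.1489)/(1 + 0.0490) − 1 = 9.5234%
Kenya: (1 + 0.0380)/(1 + 0.0600) − 1 = -2.0755%
Differential = 9.5234% − (-2.0755%) = 11.5988% → 11.60%.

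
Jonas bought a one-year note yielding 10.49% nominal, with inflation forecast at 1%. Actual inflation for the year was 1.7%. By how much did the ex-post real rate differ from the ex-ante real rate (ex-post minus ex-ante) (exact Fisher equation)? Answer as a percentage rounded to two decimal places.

Ex-ante: (1 + 0.1049)/(1 + 0.0100) − 1 = 9.3960%
Ex-post: (1 + 0.1049)/(1 + 0.0170) − 1 = 8.6431%
Difference (ex-post − ex-ante) = -0.7530% → -0.75%.

-0.75%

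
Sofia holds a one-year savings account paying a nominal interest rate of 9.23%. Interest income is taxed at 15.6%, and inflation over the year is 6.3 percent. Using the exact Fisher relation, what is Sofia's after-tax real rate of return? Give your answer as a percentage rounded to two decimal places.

1.40%

After-tax nominal return = 9.23% × (1 − 0.156) = 7.79012%.
1 + r = 1.0779012 / 1.06300 = 1.014018
After-tax real rate = 1.014018 − 1 → 1.40%.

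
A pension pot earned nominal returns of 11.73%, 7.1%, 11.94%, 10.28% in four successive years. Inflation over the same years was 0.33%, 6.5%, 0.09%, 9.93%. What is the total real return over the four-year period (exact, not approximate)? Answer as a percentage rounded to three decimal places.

Compound the nominal returns: 1.1173 × 1.0710 × 1.1194 × 1.1028 = 1.4772069.
Compound inflation: 1.0033 × 1.0650 × 1.0009 × 1.0993 = 1.1756751.
Deflate: 1.4772069 / 1.1756751 = 1.2564754.
Total real return = 1.2564754 − 1 → 25.648%.

25.648%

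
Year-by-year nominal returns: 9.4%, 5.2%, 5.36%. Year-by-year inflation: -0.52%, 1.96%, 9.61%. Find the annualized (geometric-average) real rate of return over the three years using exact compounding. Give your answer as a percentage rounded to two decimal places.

2.94%

Nominal growth factor = 1.0940 × 1.0520 × 1.0536 = 1.21257560
Price-level growth factor = 0.9948 × 1.0196 × 1.0961 = 1.11177213
Real growth factor = 1.21257560 / 1.11177213 = 1.09066918
Annualized real rate = 1.09066918^(1/3) − 1 = 2.9353% → 2.94%.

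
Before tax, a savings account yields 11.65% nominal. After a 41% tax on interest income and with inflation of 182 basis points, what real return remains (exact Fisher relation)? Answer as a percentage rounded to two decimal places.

4.96%

After-tax nominal return = 11.65% × (1 − 0.41) = 6.8735%.
1 + r = 1.068735 / 1.01820 = 1.049632
After-tax real rate = 1.049632 − 1 → 4.96%.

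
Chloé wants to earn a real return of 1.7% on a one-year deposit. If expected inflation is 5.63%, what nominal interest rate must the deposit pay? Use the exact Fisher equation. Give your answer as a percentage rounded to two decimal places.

(1 + i) = (1 + r)(1 + π) = 1.01700 × 1.05630 = 1.0742571
i = 1.0742571 − 1, so the required nominal rate is 7.43%.

7.43%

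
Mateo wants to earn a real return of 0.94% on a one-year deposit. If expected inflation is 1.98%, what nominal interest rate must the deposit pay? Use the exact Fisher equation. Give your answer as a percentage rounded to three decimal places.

(1 + i) = (1 + r)(1 + π) = 1.00940 × 1.01980 = 1.02938612
i = 1.02938612 − 1, so the required nominal rate is 2.939%.

2.939%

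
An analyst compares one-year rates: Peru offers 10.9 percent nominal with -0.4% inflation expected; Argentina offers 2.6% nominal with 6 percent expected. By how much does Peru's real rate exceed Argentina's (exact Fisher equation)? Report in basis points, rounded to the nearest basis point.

Peru: (1 + 0.1090)/(1 − 0.0040) − 1 = 11.3454%
Argentina: (1 + 0.0260)/(1 + 0.0600) − 1 = -3.2075%
Differential = 11.3454% − (-3.2075%) = 14.5529% → 1455 basis points.

1455 basis points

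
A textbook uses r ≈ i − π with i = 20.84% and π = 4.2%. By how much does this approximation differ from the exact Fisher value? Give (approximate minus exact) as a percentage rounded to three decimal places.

0.671%

Approximate: r ≈ 20.840% − 4.200% = 16.6400%
Exact: (1 + 0.2084)/(1 + 0.0420) − 1 = 15.9693%
Error = 16.6400% − 15.9693% = 0.6707% → 0.671%.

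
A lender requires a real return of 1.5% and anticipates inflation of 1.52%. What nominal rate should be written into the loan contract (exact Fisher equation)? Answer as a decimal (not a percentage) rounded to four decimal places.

(1 + i) = (1 + r)(1 + π) = 1.01500 × 1.01520 = 1.030428
i = 1.030428 − 1, so the required nominal rate is 0.0304.

0.0304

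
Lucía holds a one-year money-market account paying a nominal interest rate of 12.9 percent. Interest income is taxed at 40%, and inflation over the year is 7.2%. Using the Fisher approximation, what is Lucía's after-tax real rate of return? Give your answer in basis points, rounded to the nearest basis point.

After-tax nominal return = 12.9% × (1 − 0.4) = 7.7400%.
r ≈ 7.7400% − 7.2% → 54 basis points.

54 basis points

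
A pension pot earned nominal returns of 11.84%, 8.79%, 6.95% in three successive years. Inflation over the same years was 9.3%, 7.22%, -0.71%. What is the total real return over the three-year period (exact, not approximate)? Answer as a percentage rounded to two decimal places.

Nominal growth factor = 1.1184 × 1.0879 × 1.0695 = 1.301269
Price-level growth factor = 1.0930 × 1.0722 × 0.9929 = 1.163594
Real growth factor = 1.301269 / 1.163594 = 1.118318
Total real return = 1.118318 − 1 → 11.83%.

11.83%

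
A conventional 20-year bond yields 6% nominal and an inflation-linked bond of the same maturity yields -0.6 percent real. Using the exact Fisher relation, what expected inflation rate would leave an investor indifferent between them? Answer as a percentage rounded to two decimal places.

6.64%

(1 + π) = (1 + i)/(1 + r) = 1.06000 / 0.99400 = 1.066398
Break-even inflation = 1.066398 − 1 → 6.64%.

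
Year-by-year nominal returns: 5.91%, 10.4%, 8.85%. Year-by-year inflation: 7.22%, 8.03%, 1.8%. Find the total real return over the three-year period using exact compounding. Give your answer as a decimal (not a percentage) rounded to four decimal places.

0.0794

Nominal growth factor = 1.0591 × 1.1040 × 1.0885 = 1.272725
Price-level growth factor = 1.0722 × 1.0803 × 1.0180 = 1.179147
Real growth factor = 1.272725 / 1.179147 = 1.079360
Total real return = 1.079360 − 1 → 0.0794.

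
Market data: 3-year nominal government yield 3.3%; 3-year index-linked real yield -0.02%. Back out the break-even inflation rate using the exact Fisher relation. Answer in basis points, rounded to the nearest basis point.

332 basis points

(1 + π) = (1 + i)/(1 + r) = 1.03300 / 0.99980 = 1.033207
Break-even inflation = 1.033207 − 1 → 332 basis points.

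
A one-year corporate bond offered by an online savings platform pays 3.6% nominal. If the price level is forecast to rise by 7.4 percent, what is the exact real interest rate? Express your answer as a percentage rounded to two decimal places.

1 + r = 1.03600 / 1.07400 = 0.964618
r = 0.964618 − 1 = -3.5382%, i.e. -3.54%.

-3.54%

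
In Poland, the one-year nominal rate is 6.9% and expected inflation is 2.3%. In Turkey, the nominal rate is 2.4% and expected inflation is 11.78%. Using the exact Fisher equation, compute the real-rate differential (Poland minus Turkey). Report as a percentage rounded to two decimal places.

Poland: (1 + 0.0690)/(1 + 0.0230) − 1 = 4.4966%
Turkey: (1 + 0.0240)/(1 + 0.1178) − 1 = -8.3915%
Differential = 4.4966% − (-8.3915%) = 12.8881% → 12.89%.

12.89%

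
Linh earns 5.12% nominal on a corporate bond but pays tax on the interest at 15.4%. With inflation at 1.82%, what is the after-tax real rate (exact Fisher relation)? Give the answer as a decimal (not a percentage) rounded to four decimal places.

0.0247

After-tax nominal return = 5.12% × (1 − 0.154) = 4.33152%.
1 + r = 1.0433152 / 1.01820 = 1.024666
After-tax real rate = 1.024666 − 1 → 0.0247.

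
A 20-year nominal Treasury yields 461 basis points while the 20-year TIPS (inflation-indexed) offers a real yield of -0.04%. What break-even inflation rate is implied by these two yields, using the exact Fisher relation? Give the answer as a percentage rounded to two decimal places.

(1 + π) = (1 + i)/(1 + r) = 1.04610 / 0.99960 = 1.046519
Break-even inflation = 1.046519 − 1 → 4.65%.

4.65%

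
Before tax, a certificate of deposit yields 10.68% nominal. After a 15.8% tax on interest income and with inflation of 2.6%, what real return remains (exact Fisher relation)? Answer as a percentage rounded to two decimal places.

6.23%

After-tax nominal return = 10.68% × (1 − 0.158) = 8.99256%.
1 + r = 1.0899256 / 1.02600 = 1.062306
After-tax real rate = 1.062306 − 1 → 6.23%.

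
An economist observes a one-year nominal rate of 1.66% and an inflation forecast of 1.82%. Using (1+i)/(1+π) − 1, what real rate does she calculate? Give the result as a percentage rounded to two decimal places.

1 + r = 1.01660 / 1.01820 = 0.998429
r = 0.998429 − 1 = -0.1571%, i.e. -0.16%.

-0.16%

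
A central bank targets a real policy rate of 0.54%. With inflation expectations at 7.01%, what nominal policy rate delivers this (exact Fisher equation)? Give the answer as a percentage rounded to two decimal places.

(1 + i) = (1 + r)(1 + π) = 1.00540 × 1.07010 = 1.07587854
i = 1.07587854 − 1, so the required nominal rate is 7.59%.

7.59%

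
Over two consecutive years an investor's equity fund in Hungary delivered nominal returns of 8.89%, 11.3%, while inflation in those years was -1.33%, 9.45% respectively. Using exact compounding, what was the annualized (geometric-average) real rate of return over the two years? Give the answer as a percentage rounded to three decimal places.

Nominal growth factor = 1.0889 × 1.1130 = 1.21194570
Price-level growth factor = 0.9867 × 1.0945 = 1.07994315
Real growth factor = 1.21194570 / 1.07994315 = 1.12223102
Annualized real rate = 1.12223102^(1/2) − 1 = 5.9354% → 5.935%.

5.935%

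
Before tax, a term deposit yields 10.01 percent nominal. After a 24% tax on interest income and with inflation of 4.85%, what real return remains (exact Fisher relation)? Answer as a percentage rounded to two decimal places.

2.63%

After-tax nominal return = 10.01% × (1 − 0.24) = 7.6076%.
1 + r = 1.076076 / 1.04850 = 1.026300
After-tax real rate = 1.026300 − 1 → 2.63%.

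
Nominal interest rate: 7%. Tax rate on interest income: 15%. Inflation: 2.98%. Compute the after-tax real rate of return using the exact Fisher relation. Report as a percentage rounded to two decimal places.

After-tax nominal return = 7% × (1 − 0.15) = 5.9500%.
1 + r = 1.05950 / 1.02980 = 1.028841
After-tax real rate = 1.028841 − 1 → 2.88%.

2.88%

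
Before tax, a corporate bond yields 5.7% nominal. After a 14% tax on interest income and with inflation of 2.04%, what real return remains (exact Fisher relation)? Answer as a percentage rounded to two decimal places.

2.80%

After-tax nominal return = 5.7% × (1 − 0.14) = 4.9020%.
1 + r = 1.04902 / 1.02040 = 1.028048
After-tax real rate = 1.028048 − 1 → 2.80%.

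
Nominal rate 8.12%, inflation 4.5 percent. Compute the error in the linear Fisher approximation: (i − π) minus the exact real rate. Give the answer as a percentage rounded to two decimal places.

0.16%

Approximate: r ≈ 8.120% − 4.500% = 3.6200%
Exact: (1 + 0.0812)/(1 + 0.0450) − 1 = 3.4641%
Error = 3.6200% − 3.4641% = 0.1559% → 0.16%.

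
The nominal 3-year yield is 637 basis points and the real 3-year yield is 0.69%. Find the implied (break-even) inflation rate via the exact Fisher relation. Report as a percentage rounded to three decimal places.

5.641%

(1 + π) = (1 + i)/(1 + r) = 1.06370 / 1.00690 = 1.056411
Break-even inflation = 1.056411 − 1 → 5.641%.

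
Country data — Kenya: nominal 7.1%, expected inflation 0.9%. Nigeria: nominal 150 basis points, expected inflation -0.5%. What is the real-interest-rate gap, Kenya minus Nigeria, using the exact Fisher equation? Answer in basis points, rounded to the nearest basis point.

413 basis points

Kenya: (1 + 0.0710)/(1 + 0.0090) − 1 = 6.1447%
Nigeria: (1 + 0.0150)/(1 − 0.0050) − 1 = 2.0101%
Differential = 6.1447% − 2.0101% = 4.1346% → 413 basis points.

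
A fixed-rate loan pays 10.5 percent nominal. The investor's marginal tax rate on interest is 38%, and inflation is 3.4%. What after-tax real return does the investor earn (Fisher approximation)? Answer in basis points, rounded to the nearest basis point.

After-tax nominal return = 10.5% × (1 − 0.38) = 6.5100%.
r ≈ 6.5100% − 3.4% → 311 basis points.

311 basis points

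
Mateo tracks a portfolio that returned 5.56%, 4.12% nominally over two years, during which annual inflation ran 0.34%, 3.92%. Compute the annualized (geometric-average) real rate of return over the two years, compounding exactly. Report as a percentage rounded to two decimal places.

2.67%

Nominal growth factor = 1.0556 × 1.0412 = 1.09909072
Price-level growth factor = 1.0034 × 1.0392 = 1.04273328
Real growth factor = 1.09909072 / 1.04273328 = 1.05404780
Annualized real rate = 1.05404780^(1/2) − 1 = 2.6668% → 2.67%.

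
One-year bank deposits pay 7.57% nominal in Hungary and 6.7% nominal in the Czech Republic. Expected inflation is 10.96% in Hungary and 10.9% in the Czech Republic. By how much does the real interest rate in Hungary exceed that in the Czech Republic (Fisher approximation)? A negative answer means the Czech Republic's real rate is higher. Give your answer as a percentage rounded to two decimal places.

0.81%

Hungary: 7.57% − 10.96% = -3.390%
The Czech Republic: 6.7% − 10.9% = -4.200%
Differential = 0.810% → 0.81%.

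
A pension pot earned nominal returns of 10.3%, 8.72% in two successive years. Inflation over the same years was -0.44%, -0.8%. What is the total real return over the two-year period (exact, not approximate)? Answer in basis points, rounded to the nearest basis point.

2142 basis points

Compound the nominal returns: 1.1030 × 1.0872 = 1.199182.
Compound inflation: 0.9956 × 0.9920 = 0.987635.
Deflate: 1.199182 / 0.987635 = 1.214195.
Total real return = 1.214195 − 1 → 2142 basis points.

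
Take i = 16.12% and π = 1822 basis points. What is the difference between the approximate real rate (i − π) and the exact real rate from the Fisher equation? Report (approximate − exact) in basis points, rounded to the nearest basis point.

Approximate: r ≈ 16.120% − 18.220% = -2.1000%
Exact: (1 + 0.1612)/(1 + 0.1822) − 1 = -1.7763%
Error = -2.1000% − (-1.7763%) = -0.3237% → -32 basis points.

-32 basis points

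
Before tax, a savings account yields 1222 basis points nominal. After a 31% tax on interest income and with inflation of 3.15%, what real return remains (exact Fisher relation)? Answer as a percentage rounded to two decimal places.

After-tax nominal return = 12.22% × (1 − 0.31) = 8.4318%.
1 + r = 1.084318 / 1.03150 = 1.051205
After-tax real rate = 1.051205 − 1 → 5.12%.

5.12%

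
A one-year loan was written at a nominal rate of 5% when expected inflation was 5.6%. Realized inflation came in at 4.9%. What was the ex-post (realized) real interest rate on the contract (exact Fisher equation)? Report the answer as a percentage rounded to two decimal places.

0.10%

Ex-post: (1 + 0.0500)/(1 + 0.0490) − 1 = 0.0953%
So the realized real rate is 0.10%.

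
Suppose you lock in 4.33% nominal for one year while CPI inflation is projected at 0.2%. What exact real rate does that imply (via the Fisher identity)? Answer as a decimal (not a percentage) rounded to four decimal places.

0.0412

By the Fisher identity, 1 + r = (1 + i)/(1 + π).
1 + r = 1.04330 / 1.00200 = 1.041218
r = 1.041218 − 1 = 4.1218%, i.e. 0.0412.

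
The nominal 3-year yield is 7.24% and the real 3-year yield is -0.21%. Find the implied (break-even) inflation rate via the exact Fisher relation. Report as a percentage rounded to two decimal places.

7.47%

(1 + π) = (1 + i)/(1 + r) = 1.07240 / 0.99790 = 1.074657
Break-even inflation = 1.074657 − 1 → 7.47%.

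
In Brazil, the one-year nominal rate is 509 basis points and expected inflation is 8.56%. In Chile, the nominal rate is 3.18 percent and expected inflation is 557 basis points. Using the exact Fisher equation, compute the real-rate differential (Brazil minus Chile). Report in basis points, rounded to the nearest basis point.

-93 basis points

Brazil: (1 + 0.0509)/(1 + 0.0856) − 1 = -3.1964%
Chile: (1 + 0.0318)/(1 + 0.0557) − 1 = -2.2639%
Differential = -3.1964% − (-2.2639%) = -0.9325% → -93 basis points.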